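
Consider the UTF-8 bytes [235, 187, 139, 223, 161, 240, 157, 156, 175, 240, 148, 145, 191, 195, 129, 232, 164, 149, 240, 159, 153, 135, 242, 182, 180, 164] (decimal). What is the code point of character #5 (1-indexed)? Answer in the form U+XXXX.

U+00C1

Offset 0: leading byte 0xEB = 11101011 → 3-byte char #1 = EB BB 8B.
Offset 3: leading byte 0xDF = 11011111 → 2-byte char #2 = DF A1.
Offset 5: leading byte 0xF0 = 11110000 → 4-byte char #3 = F0 9D 9C AF.
Offset 9: leading byte 0xF0 = 11110000 → 4-byte char #4 = F0 94 91 BF.
Offset 13: leading byte 0xC3 = 11000011 → 2-byte char #5 = C3 81.
Leading byte 0xC3 = 11000011 matches 110xxxxx → 2-byte sequence.
Byte 1: 0xC3 = 11000011, payload 00011 (5 bits).
Byte 2: 0x81 = 10000001 (10xxxxxx ✓), payload 000001.
Concatenate: 00011000001 = 0xC1 (11 bits → U+00C1).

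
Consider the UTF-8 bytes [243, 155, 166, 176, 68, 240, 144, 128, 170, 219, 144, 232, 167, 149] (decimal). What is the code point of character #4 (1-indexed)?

U+06D0

Offset 0: leading byte 0xF3 = 11110011 → 4-byte char #1 = F3 9B A6 B0.
Offset 4: leading byte 0x44 = 01000100 → 1-byte char #2 = 44.
Offset 5: leading byte 0xF0 = 11110000 → 4-byte char #3 = F0 90 80 AA.
Offset 9: leading byte 0xDB = 11011011 → 2-byte char #4 = DB 90.
Leading byte 0xDB = 11011011 matches 110xxxxx → 2-byte sequence.
Byte 1: 0xDB = 11011011, payload 11011 (5 bits).
Byte 2: 0x90 = 10010000 (10xxxxxx ✓), payload 010000.
Concatenate: 11011010000 = 0x6D0 (11 bits → U+06D0).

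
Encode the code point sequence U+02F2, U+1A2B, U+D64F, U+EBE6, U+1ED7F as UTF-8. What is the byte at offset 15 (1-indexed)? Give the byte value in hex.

1-indexed offset 15 is 0-indexed offset 14.
U+02F2 → 2-byte form CB B2 at offsets 0–1.
U+1A2B → 3-byte form E1 A8 AB at offsets 2–4.
U+D64F → 3-byte form ED 99 8F at offsets 5–7.
U+EBE6 → 3-byte form EE AF A6 at offsets 8–10.
U+1ED7F → 4-byte form F0 9E B5 BF at offsets 11–14.
Offset 14 falls in char 5's range; it's byte 4 of F0 9E B5 BF = 0xBF.

0xBF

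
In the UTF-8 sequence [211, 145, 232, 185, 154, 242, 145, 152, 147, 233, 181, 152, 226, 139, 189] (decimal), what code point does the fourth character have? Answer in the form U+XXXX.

U+9D58

Offset 0: leading byte 0xD3 = 11010011 → 2-byte char #1 = D3 91.
Offset 2: leading byte 0xE8 = 11101000 → 3-byte char #2 = E8 B9 9A.
Offset 5: leading byte 0xF2 = 11110010 → 4-byte char #3 = F2 91 98 93.
Offset 9: leading byte 0xE9 = 11101001 → 3-byte char #4 = E9 B5 98.
Leading byte 0xE9 = 11101001 matches 1110xxxx → 3-byte sequence.
Byte 1: 0xE9 = 11101001, payload 1001 (4 bits).
Byte 2: 0xB5 = 10110101 (10xxxxxx ✓), payload 110101.
Byte 3: 0x98 = 10011000 (10xxxxxx ✓), payload 011000.
Concatenate: 1001110101011000 = 0x9D58 (16 bits → U+9D58).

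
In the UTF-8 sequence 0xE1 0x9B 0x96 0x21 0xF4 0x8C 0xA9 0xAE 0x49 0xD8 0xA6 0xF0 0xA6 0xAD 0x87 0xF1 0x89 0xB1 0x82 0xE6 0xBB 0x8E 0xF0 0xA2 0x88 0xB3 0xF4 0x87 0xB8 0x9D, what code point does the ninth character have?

Offset 0: leading byte 0xE1 = 11100001 → 3-byte char #1 = E1 9B 96.
Offset 3: leading byte 0x21 = 00100001 → 1-byte char #2 = 21.
Offset 4: leading byte 0xF4 = 11110100 → 4-byte char #3 = F4 8C A9 AE.
Offset 8: leading byte 0x49 = 01001001 → 1-byte char #4 = 49.
Offset 9: leading byte 0xD8 = 11011000 → 2-byte char #5 = D8 A6.
Offset 11: leading byte 0xF0 = 11110000 → 4-byte char #6 = F0 A6 AD 87.
Offset 15: leading byte 0xF1 = 11110001 → 4-byte char #7 = F1 89 B1 82.
Offset 19: leading byte 0xE6 = 11100110 → 3-byte char #8 = E6 BB 8E.
Offset 22: leading byte 0xF0 = 11110000 → 4-byte char #9 = F0 A2 88 B3.
Leading byte 0xF0 = 11110000 matches 11110xxx → 4-byte sequence.
Byte 1: 0xF0 = 11110000, payload 000 (3 bits).
Byte 2: 0xA2 = 10100010 (10xxxxxx ✓), payload 100010.
Byte 3: 0x88 = 10001000 (10xxxxxx ✓), payload 001000.
Byte 4: 0xB3 = 10110011 (10xxxxxx ✓), payload 110011.
Concatenate: 000100010001000110011 = 0x22233 (21 bits → U+22233).

U+22233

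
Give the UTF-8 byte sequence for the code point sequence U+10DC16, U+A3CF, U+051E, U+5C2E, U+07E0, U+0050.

U+10DC16: 4-byte form → F4 8D B0 96.
U+A3CF: 3-byte form → EA 8F 8F.
U+051E: 2-byte form → D4 9E.
U+5C2E: 3-byte form → E5 B0 AE.
U+07E0: 2-byte form → DF A0.
U+0050: 1-byte form → 50.
Concatenated (15 bytes): F4 8D B0 96 EA 8F 8F D4 9E E5 B0 AE DF A0 50.

F4 8D B0 96 EA 8F 8F D4 9E E5 B0 AE DF A0 50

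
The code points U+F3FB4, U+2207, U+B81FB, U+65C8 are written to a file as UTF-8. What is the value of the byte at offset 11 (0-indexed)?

U+F3FB4 → 4-byte form F3 B3 BE B4 at offsets 0–3.
U+2207 → 3-byte form E2 88 87 at offsets 4–6.
U+B81FB → 4-byte form F2 B8 87 BB at offsets 7–10.
U+65C8 → 3-byte form E6 97 88 at offsets 11–13.
Offset 11 falls in char 4's range; it's byte 1 of E6 97 88 = 0xE6.

0xE6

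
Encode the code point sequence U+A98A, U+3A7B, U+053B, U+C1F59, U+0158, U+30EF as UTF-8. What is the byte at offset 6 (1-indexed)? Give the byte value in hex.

1-indexed offset 6 is 0-indexed offset 5.
U+A98A → 3-byte form EA A6 8A at offsets 0–2.
U+3A7B → 3-byte form E3 A9 BB at offsets 3–5.
Offset 5 falls in char 2's range; it's byte 3 of E3 A9 BB = 0xBB.

0xBB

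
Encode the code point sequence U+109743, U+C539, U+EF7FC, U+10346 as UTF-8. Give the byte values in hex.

U+109743: 4-byte form → F4 89 9D 83.
U+C539: 3-byte form → EC 94 B9.
U+EF7FC: 4-byte form → F3 AF 9F BC.
U+10346: 4-byte form → F0 90 8D 86.
Concatenated (15 bytes): F4 89 9D 83 EC 94 B9 F3 AF 9F BC F0 90 8D 86.

F4 89 9D 83 EC 94 B9 F3 AF 9F BC F0 90 8D 86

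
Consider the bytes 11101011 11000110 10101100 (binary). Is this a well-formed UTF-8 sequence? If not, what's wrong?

Leading byte 0xEB = 11101011 → 3-byte form.
Byte 2 is 0xC6 = 11000110, which is not 10xxxxxx — expected a continuation byte.

invalid (non-continuation byte where continuation expected)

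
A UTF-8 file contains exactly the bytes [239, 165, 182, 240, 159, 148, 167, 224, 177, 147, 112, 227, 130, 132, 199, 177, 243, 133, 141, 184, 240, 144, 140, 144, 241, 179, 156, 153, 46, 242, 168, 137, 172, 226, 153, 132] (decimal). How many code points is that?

12

Byte at offset 0: 0xEF = 11101111 → 3-byte char (#1). Advance 3.
Byte at offset 3: 0xF0 = 11110000 → 4-byte char (#2). Advance 4.
Byte at offset 7: 0xE0 = 11100000 → 3-byte char (#3). Advance 3.
Byte at offset 10: 0x70 = 01110000 → 1-byte char (#4). Advance 1.
Byte at offset 11: 0xE3 = 11100011 → 3-byte char (#5). Advance 3.
Byte at offset 14: 0xC7 = 11000111 → 2-byte char (#6). Advance 2.
Byte at offset 16: 0xF3 = 11110011 → 4-byte char (#7). Advance 4.
Byte at offset 20: 0xF0 = 11110000 → 4-byte char (#8). Advance 4.
Byte at offset 24: 0xF1 = 11110001 → 4-byte char (#9). Advance 4.
Byte at offset 28: 0x2E = 00101110 → 1-byte char (#10). Advance 1.
Byte at offset 29: 0xF2 = 11110010 → 4-byte char (#11). Advance 4.
Byte at offset 33: 0xE2 = 11100010 → 3-byte char (#12). Advance 3.
Reached end at offset 36 after 12 code points.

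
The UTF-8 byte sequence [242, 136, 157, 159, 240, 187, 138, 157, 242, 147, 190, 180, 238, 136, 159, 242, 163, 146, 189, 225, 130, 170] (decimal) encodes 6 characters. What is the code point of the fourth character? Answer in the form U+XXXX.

Offset 0: leading byte 0xF2 = 11110010 → 4-byte char #1 = F2 88 9D 9F.
Offset 4: leading byte 0xF0 = 11110000 → 4-byte char #2 = F0 BB 8A 9D.
Offset 8: leading byte 0xF2 = 11110010 → 4-byte char #3 = F2 93 BE B4.
Offset 12: leading byte 0xEE = 11101110 → 3-byte char #4 = EE 88 9F.
Leading byte 0xEE = 11101110 matches 1110xxxx → 3-byte sequence.
Byte 1: 0xEE = 11101110, payload 1110 (4 bits).
Byte 2: 0x88 = 10001000 (10xxxxxx ✓), payload 001000.
Byte 3: 0x9F = 10011111 (10xxxxxx ✓), payload 011111.
Concatenate: 1110001000011111 = 0xE21F (16 bits → U+E21F).

U+E21F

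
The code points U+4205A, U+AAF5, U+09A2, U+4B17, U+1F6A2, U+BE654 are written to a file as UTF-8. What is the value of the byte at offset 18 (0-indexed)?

0xBE

U+4205A → 4-byte form F1 82 81 9A at offsets 0–3.
U+AAF5 → 3-byte form EA AB B5 at offsets 4–6.
U+09A2 → 3-byte form E0 A6 A2 at offsets 7–9.
U+4B17 → 3-byte form E4 AC 97 at offsets 10–12.
U+1F6A2 → 4-byte form F0 9F 9A A2 at offsets 13–16.
U+BE654 → 4-byte form F2 BE 99 94 at offsets 17–20.
Offset 18 falls in char 6's range; it's byte 2 of F2 BE 99 94 = 0xBE.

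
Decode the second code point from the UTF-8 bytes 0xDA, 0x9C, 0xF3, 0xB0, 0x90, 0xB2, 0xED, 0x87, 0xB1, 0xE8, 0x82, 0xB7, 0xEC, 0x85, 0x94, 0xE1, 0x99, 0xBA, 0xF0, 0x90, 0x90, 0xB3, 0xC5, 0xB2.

Offset 0: leading byte 0xDA = 11011010 → 2-byte char #1 = DA 9C.
Offset 2: leading byte 0xF3 = 11110011 → 4-byte char #2 = F3 B0 90 B2.
Leading byte 0xF3 = 11110011 matches 11110xxx → 4-byte sequence.
Byte 1: 0xF3 = 11110011, payload 011 (3 bits).
Byte 2: 0xB0 = 10110000 (10xxxxxx ✓), payload 110000.
Byte 3: 0x90 = 10010000 (10xxxxxx ✓), payload 010000.
Byte 4: 0xB2 = 10110010 (10xxxxxx ✓), payload 110010.
Concatenate: 011110000010000110010 = 0xF0432 (21 bits → U+F0432).

U+F0432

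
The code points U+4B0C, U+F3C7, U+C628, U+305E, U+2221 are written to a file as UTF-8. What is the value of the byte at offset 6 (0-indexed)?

U+4B0C → 3-byte form E4 AC 8C at offsets 0–2.
U+F3C7 → 3-byte form EF 8F 87 at offsets 3–5.
U+C628 → 3-byte form EC 98 A8 at offsets 6–8.
Offset 6 falls in char 3's range; it's byte 1 of EC 98 A8 = 0xEC.

0xEC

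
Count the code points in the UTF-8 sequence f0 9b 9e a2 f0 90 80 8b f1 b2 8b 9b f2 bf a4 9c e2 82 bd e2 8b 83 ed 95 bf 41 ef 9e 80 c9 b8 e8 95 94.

Byte at offset 0: 0xF0 = 11110000 → 4-byte char (#1). Advance 4.
Byte at offset 4: 0xF0 = 11110000 → 4-byte char (#2). Advance 4.
Byte at offset 8: 0xF1 = 11110001 → 4-byte char (#3). Advance 4.
Byte at offset 12: 0xF2 = 11110010 → 4-byte char (#4). Advance 4.
Byte at offset 16: 0xE2 = 11100010 → 3-byte char (#5). Advance 3.
Byte at offset 19: 0xE2 = 11100010 → 3-byte char (#6). Advance 3.
Byte at offset 22: 0xED = 11101101 → 3-byte char (#7). Advance 3.
Byte at offset 25: 0x41 = 01000001 → 1-byte char (#8). Advance 1.
Byte at offset 26: 0xEF = 11101111 → 3-byte char (#9). Advance 3.
Byte at offset 29: 0xC9 = 11001001 → 2-byte char (#10). Advance 2.
Byte at offset 31: 0xE8 = 11101000 → 3-byte char (#11). Advance 3.
Reached end at offset 34 after 11 code points.

11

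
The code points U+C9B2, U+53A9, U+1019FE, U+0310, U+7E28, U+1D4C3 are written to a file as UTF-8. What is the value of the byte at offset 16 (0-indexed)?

U+C9B2 → 3-byte form EC A6 B2 at offsets 0–2.
U+53A9 → 3-byte form E5 8E A9 at offsets 3–5.
U+1019FE → 4-byte form F4 81 A7 BE at offsets 6–9.
U+0310 → 2-byte form CC 90 at offsets 10–11.
U+7E28 → 3-byte form E7 B8 A8 at offsets 12–14.
U+1D4C3 → 4-byte form F0 9D 93 83 at offsets 15–18.
Offset 16 falls in char 6's range; it's byte 2 of F0 9D 93 83 = 0x9D.

0x9D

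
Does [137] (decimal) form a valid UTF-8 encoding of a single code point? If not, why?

invalid (continuation byte with no leading byte)

Byte 0x89 = 10001001 has the form 10xxxxxx — a continuation byte — but there is no preceding leading byte.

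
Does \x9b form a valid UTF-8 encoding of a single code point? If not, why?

invalid (continuation byte with no leading byte)

Byte 0x9B = 10011011 has the form 10xxxxxx — a continuation byte — but there is no preceding leading byte.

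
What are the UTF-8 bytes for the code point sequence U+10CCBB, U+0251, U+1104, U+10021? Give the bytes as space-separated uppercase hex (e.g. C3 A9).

U+10CCBB: 4-byte form → F4 8C B2 BB.
U+0251: 2-byte form → C9 91.
U+1104: 3-byte form → E1 84 84.
U+10021: 4-byte form → F0 90 80 A1.
Concatenated (13 bytes): F4 8C B2 BB C9 91 E1 84 84 F0 90 80 A1.

F4 8C B2 BB C9 91 E1 84 84 F0 90 80 A1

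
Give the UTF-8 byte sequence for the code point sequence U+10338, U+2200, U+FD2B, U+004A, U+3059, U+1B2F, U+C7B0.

U+10338: 4-byte form → F0 90 8C B8.
U+2200: 3-byte form → E2 88 80.
U+FD2B: 3-byte form → EF B4 AB.
U+004A: 1-byte form → 4A.
U+3059: 3-byte form → E3 81 99.
U+1B2F: 3-byte form → E1 AC AF.
U+C7B0: 3-byte form → EC 9E B0.
Concatenated (20 bytes): F0 90 8C B8 E2 88 80 EF B4 AB 4A E3 81 99 E1 AC AF EC 9E B0.

F0 90 8C B8 E2 88 80 EF B4 AB 4A E3 81 99 E1 AC AF EC 9E B0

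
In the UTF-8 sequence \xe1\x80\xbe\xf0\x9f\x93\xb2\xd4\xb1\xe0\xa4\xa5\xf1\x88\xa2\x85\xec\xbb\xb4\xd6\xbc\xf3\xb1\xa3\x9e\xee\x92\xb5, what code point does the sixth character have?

U+CEF4

Offset 0: leading byte 0xE1 = 11100001 → 3-byte char #1 = E1 80 BE.
Offset 3: leading byte 0xF0 = 11110000 → 4-byte char #2 = F0 9F 93 B2.
Offset 7: leading byte 0xD4 = 11010100 → 2-byte char #3 = D4 B1.
Offset 9: leading byte 0xE0 = 11100000 → 3-byte char #4 = E0 A4 A5.
Offset 12: leading byte 0xF1 = 11110001 → 4-byte char #5 = F1 88 A2 85.
Offset 16: leading byte 0xEC = 11101100 → 3-byte char #6 = EC BB B4.
Leading byte 0xEC = 11101100 matches 1110xxxx → 3-byte sequence.
Byte 1: 0xEC = 11101100, payload 1100 (4 bits).
Byte 2: 0xBB = 10111011 (10xxxxxx ✓), payload 111011.
Byte 3: 0xB4 = 10110100 (10xxxxxx ✓), payload 110100.
Concatenate: 1100111011110100 = 0xCEF4 (16 bits → U+CEF4).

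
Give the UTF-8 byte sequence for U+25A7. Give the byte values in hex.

U+25A7 = 0x25A7 = 9639 decimal. In range U+0800–U+FFFF → 3-byte form: 1110xxxx 10xxxxxx 10xxxxxx.
Binary (16 bits): 0010010110100111.
Split 4+6+6: 0010 | 010110 | 100111.
Byte 1: 11100010 = 0xE2.
Byte 2: 10010110 = 0x96.
Byte 3: 10100111 = 0xA7.

E2 96 A7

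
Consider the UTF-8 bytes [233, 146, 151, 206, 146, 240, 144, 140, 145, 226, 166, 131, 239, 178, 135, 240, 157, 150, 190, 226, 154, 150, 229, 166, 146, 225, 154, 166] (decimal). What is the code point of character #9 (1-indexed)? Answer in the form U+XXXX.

U+16A6

Offset 0: leading byte 0xE9 = 11101001 → 3-byte char #1 = E9 92 97.
Offset 3: leading byte 0xCE = 11001110 → 2-byte char #2 = CE 92.
Offset 5: leading byte 0xF0 = 11110000 → 4-byte char #3 = F0 90 8C 91.
Offset 9: leading byte 0xE2 = 11100010 → 3-byte char #4 = E2 A6 83.
Offset 12: leading byte 0xEF = 11101111 → 3-byte char #5 = EF B2 87.
Offset 15: leading byte 0xF0 = 11110000 → 4-byte char #6 = F0 9D 96 BE.
Offset 19: leading byte 0xE2 = 11100010 → 3-byte char #7 = E2 9A 96.
Offset 22: leading byte 0xE5 = 11100101 → 3-byte char #8 = E5 A6 92.
Offset 25: leading byte 0xE1 = 11100001 → 3-byte char #9 = E1 9A A6.
Leading byte 0xE1 = 11100001 matches 1110xxxx → 3-byte sequence.
Byte 1: 0xE1 = 11100001, payload 0001 (4 bits).
Byte 2: 0x9A = 10011010 (10xxxxxx ✓), payload 011010.
Byte 3: 0xA6 = 10100110 (10xxxxxx ✓), payload 100110.
Concatenate: 0001011010100110 = 0x16A6 (16 bits → U+16A6).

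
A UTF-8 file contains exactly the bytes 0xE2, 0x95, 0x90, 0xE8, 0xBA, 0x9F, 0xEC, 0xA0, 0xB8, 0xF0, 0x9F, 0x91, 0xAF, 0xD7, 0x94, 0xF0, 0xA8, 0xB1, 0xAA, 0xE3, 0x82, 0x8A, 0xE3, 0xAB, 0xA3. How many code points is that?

Byte at offset 0: 0xE2 = 11100010 → 3-byte char (#1). Advance 3.
Byte at offset 3: 0xE8 = 11101000 → 3-byte char (#2). Advance 3.
Byte at offset 6: 0xEC = 11101100 → 3-byte char (#3). Advance 3.
Byte at offset 9: 0xF0 = 11110000 → 4-byte char (#4). Advance 4.
Byte at offset 13: 0xD7 = 11010111 → 2-byte char (#5). Advance 2.
Byte at offset 15: 0xF0 = 11110000 → 4-byte char (#6). Advance 4.
Byte at offset 19: 0xE3 = 11100011 → 3-byte char (#7). Advance 3.
Byte at offset 22: 0xE3 = 11100011 → 3-byte char (#8). Advance 3.
Reached end at offset 25 after 8 code points.

8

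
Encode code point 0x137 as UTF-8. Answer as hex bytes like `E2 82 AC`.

U+0137 = 0x137 = 311 decimal. In range U+0080–U+07FF → 2-byte form: 110xxxxx 10xxxxxx.
Binary (11 bits): 00100110111.
Split 5+6: 00100 | 110111.
Byte 1: 11000100 = 0xC4.
Byte 2: 10110111 = 0xB7.

C4 B7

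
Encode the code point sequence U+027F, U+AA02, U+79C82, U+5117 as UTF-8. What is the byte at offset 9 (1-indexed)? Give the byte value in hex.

1-indexed offset 9 is 0-indexed offset 8.
U+027F → 2-byte form C9 BF at offsets 0–1.
U+AA02 → 3-byte form EA A8 82 at offsets 2–4.
U+79C82 → 4-byte form F1 B9 B2 82 at offsets 5–8.
Offset 8 falls in char 3's range; it's byte 4 of F1 B9 B2 82 = 0x82.

0x82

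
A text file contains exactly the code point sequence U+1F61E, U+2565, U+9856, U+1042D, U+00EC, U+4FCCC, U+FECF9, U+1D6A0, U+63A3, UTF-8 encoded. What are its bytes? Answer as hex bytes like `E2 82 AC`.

U+1F61E: 4-byte form → F0 9F 98 9E.
U+2565: 3-byte form → E2 95 A5.
U+9856: 3-byte form → E9 A1 96.
U+1042D: 4-byte form → F0 90 90 AD.
U+00EC: 2-byte form → C3 AC.
U+4FCCC: 4-byte form → F1 8F B3 8C.
U+FECF9: 4-byte form → F3 BE B3 B9.
U+1D6A0: 4-byte form → F0 9D 9A A0.
U+63A3: 3-byte form → E6 8E A3.
Concatenated (31 bytes): F0 9F 98 9E E2 95 A5 E9 A1 96 F0 90 90 AD C3 AC F1 8F B3 8C F3 BE B3 B9 F0 9D 9A A0 E6 8E A3.

F0 9F 98 9E E2 95 A5 E9 A1 96 F0 90 90 AD C3 AC F1 8F B3 8C F3 BE B3 B9 F0 9D 9A A0 E6 8E A3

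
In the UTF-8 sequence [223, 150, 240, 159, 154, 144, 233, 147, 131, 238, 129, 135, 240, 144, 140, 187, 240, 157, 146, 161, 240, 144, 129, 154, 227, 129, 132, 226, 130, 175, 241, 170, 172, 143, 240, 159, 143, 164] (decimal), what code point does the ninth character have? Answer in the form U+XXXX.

Offset 0: leading byte 0xDF = 11011111 → 2-byte char #1 = DF 96.
Offset 2: leading byte 0xF0 = 11110000 → 4-byte char #2 = F0 9F 9A 90.
Offset 6: leading byte 0xE9 = 11101001 → 3-byte char #3 = E9 93 83.
Offset 9: leading byte 0xEE = 11101110 → 3-byte char #4 = EE 81 87.
Offset 12: leading byte 0xF0 = 11110000 → 4-byte char #5 = F0 90 8C BB.
Offset 16: leading byte 0xF0 = 11110000 → 4-byte char #6 = F0 9D 92 A1.
Offset 20: leading byte 0xF0 = 11110000 → 4-byte char #7 = F0 90 81 9A.
Offset 24: leading byte 0xE3 = 11100011 → 3-byte char #8 = E3 81 84.
Offset 27: leading byte 0xE2 = 11100010 → 3-byte char #9 = E2 82 AF.
Leading byte 0xE2 = 11100010 matches 1110xxxx → 3-byte sequence.
Byte 1: 0xE2 = 11100010, payload 0010 (4 bits).
Byte 2: 0x82 = 10000010 (10xxxxxx ✓), payload 000010.
Byte 3: 0xAF = 10101111 (10xxxxxx ✓), payload 101111.
Concatenate: 0010000010101111 = 0x20AF (16 bits → U+20AF).

U+20AF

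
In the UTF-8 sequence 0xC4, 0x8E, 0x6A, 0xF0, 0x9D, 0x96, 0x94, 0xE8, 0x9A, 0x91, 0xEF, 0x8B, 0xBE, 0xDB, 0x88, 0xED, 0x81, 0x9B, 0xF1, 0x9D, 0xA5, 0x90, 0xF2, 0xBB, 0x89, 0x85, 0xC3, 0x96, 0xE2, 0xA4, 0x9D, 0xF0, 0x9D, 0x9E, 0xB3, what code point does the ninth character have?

U+BB245

Offset 0: leading byte 0xC4 = 11000100 → 2-byte char #1 = C4 8E.
Offset 2: leading byte 0x6A = 01101010 → 1-byte char #2 = 6A.
Offset 3: leading byte 0xF0 = 11110000 → 4-byte char #3 = F0 9D 96 94.
Offset 7: leading byte 0xE8 = 11101000 → 3-byte char #4 = E8 9A 91.
Offset 10: leading byte 0xEF = 11101111 → 3-byte char #5 = EF 8B BE.
Offset 13: leading byte 0xDB = 11011011 → 2-byte char #6 = DB 88.
Offset 15: leading byte 0xED = 11101101 → 3-byte char #7 = ED 81 9B.
Offset 18: leading byte 0xF1 = 11110001 → 4-byte char #8 = F1 9D A5 90.
Offset 22: leading byte 0xF2 = 11110010 → 4-byte char #9 = F2 BB 89 85.
Leading byte 0xF2 = 11110010 matches 11110xxx → 4-byte sequence.
Byte 1: 0xF2 = 11110010, payload 010 (3 bits).
Byte 2: 0xBB = 10111011 (10xxxxxx ✓), payload 111011.
Byte 3: 0x89 = 10001001 (10xxxxxx ✓), payload 001001.
Byte 4: 0x85 = 10000101 (10xxxxxx ✓), payload 000101.
Concatenate: 010111011001001000101 = 0xBB245 (21 bits → U+BB245).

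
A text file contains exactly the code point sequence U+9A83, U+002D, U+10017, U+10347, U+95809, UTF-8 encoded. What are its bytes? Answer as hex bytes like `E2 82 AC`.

E9 AA 83 2D F0 90 80 97 F0 90 8D 87 F2 95 A0 89

U+9A83: 3-byte form → E9 AA 83.
U+002D: 1-byte form → 2D.
U+10017: 4-byte form → F0 90 80 97.
U+10347: 4-byte form → F0 90 8D 87.
U+95809: 4-byte form → F2 95 A0 89.
Concatenated (16 bytes): E9 AA 83 2D F0 90 80 97 F0 90 8D 87 F2 95 A0 89.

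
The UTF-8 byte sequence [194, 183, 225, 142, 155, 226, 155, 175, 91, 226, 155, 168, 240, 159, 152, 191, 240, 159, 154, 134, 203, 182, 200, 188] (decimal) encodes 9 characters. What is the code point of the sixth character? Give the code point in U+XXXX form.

U+1F63F

Offset 0: leading byte 0xC2 = 11000010 → 2-byte char #1 = C2 B7.
Offset 2: leading byte 0xE1 = 11100001 → 3-byte char #2 = E1 8E 9B.
Offset 5: leading byte 0xE2 = 11100010 → 3-byte char #3 = E2 9B AF.
Offset 8: leading byte 0x5B = 01011011 → 1-byte char #4 = 5B.
Offset 9: leading byte 0xE2 = 11100010 → 3-byte char #5 = E2 9B A8.
Offset 12: leading byte 0xF0 = 11110000 → 4-byte char #6 = F0 9F 98 BF.
Leading byte 0xF0 = 11110000 matches 11110xxx → 4-byte sequence.
Byte 1: 0xF0 = 11110000, payload 000 (3 bits).
Byte 2: 0x9F = 10011111 (10xxxxxx ✓), payload 011111.
Byte 3: 0x98 = 10011000 (10xxxxxx ✓), payload 011000.
Byte 4: 0xBF = 10111111 (10xxxxxx ✓), payload 111111.
Concatenate: 000011111011000111111 = 0x1F63F (21 bits → U+1F63F).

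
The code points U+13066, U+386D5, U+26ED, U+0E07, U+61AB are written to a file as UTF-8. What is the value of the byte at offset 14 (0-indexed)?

U+13066 → 4-byte form F0 93 81 A6 at offsets 0–3.
U+386D5 → 4-byte form F0 B8 9B 95 at offsets 4–7.
U+26ED → 3-byte form E2 9B AD at offsets 8–10.
U+0E07 → 3-byte form E0 B8 87 at offsets 11–13.
U+61AB → 3-byte form E6 86 AB at offsets 14–16.
Offset 14 falls in char 5's range; it's byte 1 of E6 86 AB = 0xE6.

0xE6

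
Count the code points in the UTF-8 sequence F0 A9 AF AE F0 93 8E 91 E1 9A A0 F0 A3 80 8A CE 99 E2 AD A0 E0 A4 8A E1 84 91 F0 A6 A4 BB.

Byte at offset 0: 0xF0 = 11110000 → 4-byte char (#1). Advance 4.
Byte at offset 4: 0xF0 = 11110000 → 4-byte char (#2). Advance 4.
Byte at offset 8: 0xE1 = 11100001 → 3-byte char (#3). Advance 3.
Byte at offset 11: 0xF0 = 11110000 → 4-byte char (#4). Advance 4.
Byte at offset 15: 0xCE = 11001110 → 2-byte char (#5). Advance 2.
Byte at offset 17: 0xE2 = 11100010 → 3-byte char (#6). Advance 3.
Byte at offset 20: 0xE0 = 11100000 → 3-byte char (#7). Advance 3.
Byte at offset 23: 0xE1 = 11100001 → 3-byte char (#8). Advance 3.
Byte at offset 26: 0xF0 = 11110000 → 4-byte char (#9). Advance 4.
Reached end at offset 30 after 9 code points.

9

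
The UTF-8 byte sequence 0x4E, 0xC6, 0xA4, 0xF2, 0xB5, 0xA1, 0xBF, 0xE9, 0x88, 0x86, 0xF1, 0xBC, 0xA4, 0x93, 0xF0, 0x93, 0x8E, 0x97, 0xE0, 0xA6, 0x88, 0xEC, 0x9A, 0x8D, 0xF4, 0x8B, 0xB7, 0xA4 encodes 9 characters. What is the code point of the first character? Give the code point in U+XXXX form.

U+004E

Offset 0: leading byte 0x4E = 01001110 → 1-byte char #1 = 4E.
Leading byte 0x4E = 01001110 matches 0xxxxxxx → 1-byte sequence.
Byte 1: 0x4E = 01001110, payload 1001110 (7 bits).
Concatenate: 1001110 = 0x4E (7 bits → U+004E).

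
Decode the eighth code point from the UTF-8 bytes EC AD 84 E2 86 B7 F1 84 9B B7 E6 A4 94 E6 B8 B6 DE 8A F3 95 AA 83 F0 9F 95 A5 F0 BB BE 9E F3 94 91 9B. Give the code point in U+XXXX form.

Offset 0: leading byte 0xEC = 11101100 → 3-byte char #1 = EC AD 84.
Offset 3: leading byte 0xE2 = 11100010 → 3-byte char #2 = E2 86 B7.
Offset 6: leading byte 0xF1 = 11110001 → 4-byte char #3 = F1 84 9B B7.
Offset 10: leading byte 0xE6 = 11100110 → 3-byte char #4 = E6 A4 94.
Offset 13: leading byte 0xE6 = 11100110 → 3-byte char #5 = E6 B8 B6.
Offset 16: leading byte 0xDE = 11011110 → 2-byte char #6 = DE 8A.
Offset 18: leading byte 0xF3 = 11110011 → 4-byte char #7 = F3 95 AA 83.
Offset 22: leading byte 0xF0 = 11110000 → 4-byte char #8 = F0 9F 95 A5.
Leading byte 0xF0 = 11110000 matches 11110xxx → 4-byte sequence.
Byte 1: 0xF0 = 11110000, payload 000 (3 bits).
Byte 2: 0x9F = 10011111 (10xxxxxx ✓), payload 011111.
Byte 3: 0x95 = 10010101 (10xxxxxx ✓), payload 010101.
Byte 4: 0xA5 = 10100101 (10xxxxxx ✓), payload 100101.
Concatenate: 000011111010101100101 = 0x1F565 (21 bits → U+1F565).

U+1F565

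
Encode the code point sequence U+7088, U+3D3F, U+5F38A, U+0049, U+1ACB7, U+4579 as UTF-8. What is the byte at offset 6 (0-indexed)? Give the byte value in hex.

0xF1

U+7088 → 3-byte form E7 82 88 at offsets 0–2.
U+3D3F → 3-byte form E3 B4 BF at offsets 3–5.
U+5F38A → 4-byte form F1 9F 8E 8A at offsets 6–9.
Offset 6 falls in char 3's range; it's byte 1 of F1 9F 8E 8A = 0xF1.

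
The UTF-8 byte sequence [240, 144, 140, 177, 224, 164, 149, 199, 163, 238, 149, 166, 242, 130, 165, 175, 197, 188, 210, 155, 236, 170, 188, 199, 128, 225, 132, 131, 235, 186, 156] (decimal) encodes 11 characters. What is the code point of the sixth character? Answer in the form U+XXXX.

Offset 0: leading byte 0xF0 = 11110000 → 4-byte char #1 = F0 90 8C B1.
Offset 4: leading byte 0xE0 = 11100000 → 3-byte char #2 = E0 A4 95.
Offset 7: leading byte 0xC7 = 11000111 → 2-byte char #3 = C7 A3.
Offset 9: leading byte 0xEE = 11101110 → 3-byte char #4 = EE 95 A6.
Offset 12: leading byte 0xF2 = 11110010 → 4-byte char #5 = F2 82 A5 AF.
Offset 16: leading byte 0xC5 = 11000101 → 2-byte char #6 = C5 BC.
Leading byte 0xC5 = 11000101 matches 110xxxxx → 2-byte sequence.
Byte 1: 0xC5 = 11000101, payload 00101 (5 bits).
Byte 2: 0xBC = 10111100 (10xxxxxx ✓), payload 111100.
Concatenate: 00101111100 = 0x17C (11 bits → U+017C).

U+017C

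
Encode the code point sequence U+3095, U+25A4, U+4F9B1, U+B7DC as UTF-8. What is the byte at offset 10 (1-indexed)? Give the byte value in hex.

0xB1

1-indexed offset 10 is 0-indexed offset 9.
U+3095 → 3-byte form E3 82 95 at offsets 0–2.
U+25A4 → 3-byte form E2 96 A4 at offsets 3–5.
U+4F9B1 → 4-byte form F1 8F A6 B1 at offsets 6–9.
Offset 9 falls in char 3's range; it's byte 4 of F1 8F A6 B1 = 0xB1.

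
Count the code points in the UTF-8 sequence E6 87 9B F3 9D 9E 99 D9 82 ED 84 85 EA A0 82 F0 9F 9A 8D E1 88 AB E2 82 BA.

Byte at offset 0: 0xE6 = 11100110 → 3-byte char (#1). Advance 3.
Byte at offset 3: 0xF3 = 11110011 → 4-byte char (#2). Advance 4.
Byte at offset 7: 0xD9 = 11011001 → 2-byte char (#3). Advance 2.
Byte at offset 9: 0xED = 11101101 → 3-byte char (#4). Advance 3.
Byte at offset 12: 0xEA = 11101010 → 3-byte char (#5). Advance 3.
Byte at offset 15: 0xF0 = 11110000 → 4-byte char (#6). Advance 4.
Byte at offset 19: 0xE1 = 11100001 → 3-byte char (#7). Advance 3.
Byte at offset 22: 0xE2 = 11100010 → 3-byte char (#8). Advance 3.
Reached end at offset 25 after 8 code points.

8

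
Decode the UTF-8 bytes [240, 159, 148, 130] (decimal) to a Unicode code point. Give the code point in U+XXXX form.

Leading byte 0xF0 = 11110000 matches 11110xxx → 4-byte sequence.
Byte 1: 0xF0 = 11110000, payload 000 (3 bits).
Byte 2: 0x9F = 10011111 (10xxxxxx ✓), payload 011111.
Byte 3: 0x94 = 10010100 (10xxxxxx ✓), payload 010100.
Byte 4: 0x82 = 10000010 (10xxxxxx ✓), payload 000010.
Concatenate: 000011111010100000010 = 0x1F502 (21 bits → U+1F502).

U+1F502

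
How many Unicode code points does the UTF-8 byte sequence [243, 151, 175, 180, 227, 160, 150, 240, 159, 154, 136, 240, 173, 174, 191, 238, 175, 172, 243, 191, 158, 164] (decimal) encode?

6

Byte at offset 0: 0xF3 = 11110011 → 4-byte char (#1). Advance 4.
Byte at offset 4: 0xE3 = 11100011 → 3-byte char (#2). Advance 3.
Byte at offset 7: 0xF0 = 11110000 → 4-byte char (#3). Advance 4.
Byte at offset 11: 0xF0 = 11110000 → 4-byte char (#4). Advance 4.
Byte at offset 15: 0xEE = 11101110 → 3-byte char (#5). Advance 3.
Byte at offset 18: 0xF3 = 11110011 → 4-byte char (#6). Advance 4.
Reached end at offset 22 after 6 code points.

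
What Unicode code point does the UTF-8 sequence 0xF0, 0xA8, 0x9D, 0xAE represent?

U+2876E

Leading byte 0xF0 = 11110000 matches 11110xxx → 4-byte sequence.
Byte 1: 0xF0 = 11110000, payload 000 (3 bits).
Byte 2: 0xA8 = 10101000 (10xxxxxx ✓), payload 101000.
Byte 3: 0x9D = 10011101 (10xxxxxx ✓), payload 011101.
Byte 4: 0xAE = 10101110 (10xxxxxx ✓), payload 101110.
Concatenate: 000101000011101101110 = 0x2876E (21 bits → U+2876E).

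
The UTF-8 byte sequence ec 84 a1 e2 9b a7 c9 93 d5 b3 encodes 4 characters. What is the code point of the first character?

U+C121

Offset 0: leading byte 0xEC = 11101100 → 3-byte char #1 = EC 84 A1.
Leading byte 0xEC = 11101100 matches 1110xxxx → 3-byte sequence.
Byte 1: 0xEC = 11101100, payload 1100 (4 bits).
Byte 2: 0x84 = 10000100 (10xxxxxx ✓), payload 000100.
Byte 3: 0xA1 = 10100001 (10xxxxxx ✓), payload 100001.
Concatenate: 1100000100100001 = 0xC121 (16 bits → U+C121).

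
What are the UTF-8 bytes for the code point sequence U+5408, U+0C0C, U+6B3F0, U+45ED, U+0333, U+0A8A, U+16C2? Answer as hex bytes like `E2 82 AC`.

E5 90 88 E0 B0 8C F1 AB 8F B0 E4 97 AD CC B3 E0 AA 8A E1 9B 82

U+5408: 3-byte form → E5 90 88.
U+0C0C: 3-byte form → E0 B0 8C.
U+6B3F0: 4-byte form → F1 AB 8F B0.
U+45ED: 3-byte form → E4 97 AD.
U+0333: 2-byte form → CC B3.
U+0A8A: 3-byte form → E0 AA 8A.
U+16C2: 3-byte form → E1 9B 82.
Concatenated (21 bytes): E5 90 88 E0 B0 8C F1 AB 8F B0 E4 97 AD CC B3 E0 AA 8A E1 9B 82.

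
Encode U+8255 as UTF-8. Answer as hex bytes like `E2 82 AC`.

E8 89 95

U+8255 = 0x8255 = 33365 decimal. In range U+0800–U+FFFF → 3-byte form: 1110xxxx 10xxxxxx 10xxxxxx.
Binary (16 bits): 1000001001010101.
Split 4+6+6: 1000 | 001001 | 010101.
Byte 1: 11101000 = 0xE8.
Byte 2: 10001001 = 0x89.
Byte 3: 10010101 = 0x95.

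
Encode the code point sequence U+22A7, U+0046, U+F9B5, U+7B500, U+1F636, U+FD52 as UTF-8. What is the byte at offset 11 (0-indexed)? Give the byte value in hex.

U+22A7 → 3-byte form E2 8A A7 at offsets 0–2.
U+0046 → 1-byte form 46 at offsets 3–3.
U+F9B5 → 3-byte form EF A6 B5 at offsets 4–6.
U+7B500 → 4-byte form F1 BB 94 80 at offsets 7–10.
U+1F636 → 4-byte form F0 9F 98 B6 at offsets 11–14.
Offset 11 falls in char 5's range; it's byte 1 of F0 9F 98 B6 = 0xF0.

0xF0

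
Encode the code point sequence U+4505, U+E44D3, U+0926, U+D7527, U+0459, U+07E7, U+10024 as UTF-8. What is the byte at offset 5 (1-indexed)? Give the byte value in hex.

1-indexed offset 5 is 0-indexed offset 4.
U+4505 → 3-byte form E4 94 85 at offsets 0–2.
U+E44D3 → 4-byte form F3 A4 93 93 at offsets 3–6.
Offset 4 falls in char 2's range; it's byte 2 of F3 A4 93 93 = 0xA4.

0xA4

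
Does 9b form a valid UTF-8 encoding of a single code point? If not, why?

Byte 0x9B = 10011011 has the form 10xxxxxx — a continuation byte — but there is no preceding leading byte.

invalid (continuation byte with no leading byte)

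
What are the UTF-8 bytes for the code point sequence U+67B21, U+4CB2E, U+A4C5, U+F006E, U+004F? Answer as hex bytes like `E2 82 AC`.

F1 A7 AC A1 F1 8C AC AE EA 93 85 F3 B0 81 AE 4F

U+67B21: 4-byte form → F1 A7 AC A1.
U+4CB2E: 4-byte form → F1 8C AC AE.
U+A4C5: 3-byte form → EA 93 85.
U+F006E: 4-byte form → F3 B0 81 AE.
U+004F: 1-byte form → 4F.
Concatenated (16 bytes): F1 A7 AC A1 F1 8C AC AE EA 93 85 F3 B0 81 AE 4F.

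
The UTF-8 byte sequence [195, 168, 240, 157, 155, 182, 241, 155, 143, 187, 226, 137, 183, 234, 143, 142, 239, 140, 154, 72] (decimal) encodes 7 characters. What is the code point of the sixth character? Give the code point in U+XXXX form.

Offset 0: leading byte 0xC3 = 11000011 → 2-byte char #1 = C3 A8.
Offset 2: leading byte 0xF0 = 11110000 → 4-byte char #2 = F0 9D 9B B6.
Offset 6: leading byte 0xF1 = 11110001 → 4-byte char #3 = F1 9B 8F BB.
Offset 10: leading byte 0xE2 = 11100010 → 3-byte char #4 = E2 89 B7.
Offset 13: leading byte 0xEA = 11101010 → 3-byte char #5 = EA 8F 8E.
Offset 16: leading byte 0xEF = 11101111 → 3-byte char #6 = EF 8C 9A.
Leading byte 0xEF = 11101111 matches 1110xxxx → 3-byte sequence.
Byte 1: 0xEF = 11101111, payload 1111 (4 bits).
Byte 2: 0x8C = 10001100 (10xxxxxx ✓), payload 001100.
Byte 3: 0x9A = 10011010 (10xxxxxx ✓), payload 011010.
Concatenate: 1111001100011010 = 0xF31A (16 bits → U+F31A).

U+F31A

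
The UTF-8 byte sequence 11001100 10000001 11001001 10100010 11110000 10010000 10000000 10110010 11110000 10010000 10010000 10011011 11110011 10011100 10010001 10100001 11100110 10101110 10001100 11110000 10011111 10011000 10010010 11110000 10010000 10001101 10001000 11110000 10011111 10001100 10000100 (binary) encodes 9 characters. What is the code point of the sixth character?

U+6B8C

Offset 0: leading byte 0xCC = 11001100 → 2-byte char #1 = CC 81.
Offset 2: leading byte 0xC9 = 11001001 → 2-byte char #2 = C9 A2.
Offset 4: leading byte 0xF0 = 11110000 → 4-byte char #3 = F0 90 80 B2.
Offset 8: leading byte 0xF0 = 11110000 → 4-byte char #4 = F0 90 90 9B.
Offset 12: leading byte 0xF3 = 11110011 → 4-byte char #5 = F3 9C 91 A1.
Offset 16: leading byte 0xE6 = 11100110 → 3-byte char #6 = E6 AE 8C.
Leading byte 0xE6 = 11100110 matches 1110xxxx → 3-byte sequence.
Byte 1: 0xE6 = 11100110, payload 0110 (4 bits).
Byte 2: 0xAE = 10101110 (10xxxxxx ✓), payload 101110.
Byte 3: 0x8C = 10001100 (10xxxxxx ✓), payload 001100.
Concatenate: 0110101110001100 = 0x6B8C (16 bits → U+6B8C).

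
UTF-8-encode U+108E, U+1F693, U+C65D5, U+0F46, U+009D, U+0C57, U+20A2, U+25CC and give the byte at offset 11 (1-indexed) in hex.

0x95

1-indexed offset 11 is 0-indexed offset 10.
U+108E → 3-byte form E1 82 8E at offsets 0–2.
U+1F693 → 4-byte form F0 9F 9A 93 at offsets 3–6.
U+C65D5 → 4-byte form F3 86 97 95 at offsets 7–10.
Offset 10 falls in char 3's range; it's byte 4 of F3 86 97 95 = 0x95.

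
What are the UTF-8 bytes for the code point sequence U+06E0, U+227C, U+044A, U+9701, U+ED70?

U+06E0: 2-byte form → DB A0.
U+227C: 3-byte form → E2 89 BC.
U+044A: 2-byte form → D1 8A.
U+9701: 3-byte form → E9 9C 81.
U+ED70: 3-byte form → EE B5 B0.
Concatenated (13 bytes): DB A0 E2 89 BC D1 8A E9 9C 81 EE B5 B0.

DB A0 E2 89 BC D1 8A E9 9C 81 EE B5 B0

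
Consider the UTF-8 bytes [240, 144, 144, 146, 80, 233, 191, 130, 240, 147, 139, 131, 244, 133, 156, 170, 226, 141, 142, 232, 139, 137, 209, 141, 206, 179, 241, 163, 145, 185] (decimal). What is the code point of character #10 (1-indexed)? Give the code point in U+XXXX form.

U+63479

Offset 0: leading byte 0xF0 = 11110000 → 4-byte char #1 = F0 90 90 92.
Offset 4: leading byte 0x50 = 01010000 → 1-byte char #2 = 50.
Offset 5: leading byte 0xE9 = 11101001 → 3-byte char #3 = E9 BF 82.
Offset 8: leading byte 0xF0 = 11110000 → 4-byte char #4 = F0 93 8B 83.
Offset 12: leading byte 0xF4 = 11110100 → 4-byte char #5 = F4 85 9C AA.
Offset 16: leading byte 0xE2 = 11100010 → 3-byte char #6 = E2 8D 8E.
Offset 19: leading byte 0xE8 = 11101000 → 3-byte char #7 = E8 8B 89.
Offset 22: leading byte 0xD1 = 11010001 → 2-byte char #8 = D1 8D.
Offset 24: leading byte 0xCE = 11001110 → 2-byte char #9 = CE B3.
Offset 26: leading byte 0xF1 = 11110001 → 4-byte char #10 = F1 A3 91 B9.
Leading byte 0xF1 = 11110001 matches 11110xxx → 4-byte sequence.
Byte 1: 0xF1 = 11110001, payload 001 (3 bits).
Byte 2: 0xA3 = 10100011 (10xxxxxx ✓), payload 100011.
Byte 3: 0x91 = 10010001 (10xxxxxx ✓), payload 010001.
Byte 4: 0xB9 = 10111001 (10xxxxxx ✓), payload 111001.
Concatenate: 001100011010001111001 = 0x63479 (21 bits → U+63479).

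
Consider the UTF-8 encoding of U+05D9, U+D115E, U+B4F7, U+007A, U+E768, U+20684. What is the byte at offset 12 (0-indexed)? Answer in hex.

U+05D9 → 2-byte form D7 99 at offsets 0–1.
U+D115E → 4-byte form F3 91 85 9E at offsets 2–5.
U+B4F7 → 3-byte form EB 93 B7 at offsets 6–8.
U+007A → 1-byte form 7A at offsets 9–9.
U+E768 → 3-byte form EE 9D A8 at offsets 10–12.
Offset 12 falls in char 5's range; it's byte 3 of EE 9D A8 = 0xA8.

0xA8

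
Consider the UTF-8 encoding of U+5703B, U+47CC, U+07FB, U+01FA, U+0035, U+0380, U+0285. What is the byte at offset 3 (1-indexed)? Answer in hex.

0x80

1-indexed offset 3 is 0-indexed offset 2.
U+5703B → 4-byte form F1 97 80 BB at offsets 0–3.
Offset 2 falls in char 1's range; it's byte 3 of F1 97 80 BB = 0x80.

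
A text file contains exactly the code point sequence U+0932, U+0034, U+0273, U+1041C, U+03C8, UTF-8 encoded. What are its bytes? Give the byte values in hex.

E0 A4 B2 34 C9 B3 F0 90 90 9C CF 88

U+0932: 3-byte form → E0 A4 B2.
U+0034: 1-byte form → 34.
U+0273: 2-byte form → C9 B3.
U+1041C: 4-byte form → F0 90 90 9C.
U+03C8: 2-byte form → CF 88.
Concatenated (12 bytes): E0 A4 B2 34 C9 B3 F0 90 90 9C CF 88.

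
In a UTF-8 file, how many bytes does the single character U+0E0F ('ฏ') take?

3

U+0E0F = 0xE0F. UTF-8 uses 1 byte below 0x80, 2 below 0x800, 3 below 0x10000, 4 up to 0x10FFFF. 0xE0F is in U+0800–U+FFFF → 3 bytes.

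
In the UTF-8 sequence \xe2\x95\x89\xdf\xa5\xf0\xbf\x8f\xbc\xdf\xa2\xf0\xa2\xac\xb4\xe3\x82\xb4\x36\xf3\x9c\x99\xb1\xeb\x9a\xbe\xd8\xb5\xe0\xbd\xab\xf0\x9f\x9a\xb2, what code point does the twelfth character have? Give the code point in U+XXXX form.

Offset 0: leading byte 0xE2 = 11100010 → 3-byte char #1 = E2 95 89.
Offset 3: leading byte 0xDF = 11011111 → 2-byte char #2 = DF A5.
Offset 5: leading byte 0xF0 = 11110000 → 4-byte char #3 = F0 BF 8F BC.
Offset 9: leading byte 0xDF = 11011111 → 2-byte char #4 = DF A2.
Offset 11: leading byte 0xF0 = 11110000 → 4-byte char #5 = F0 A2 AC B4.
Offset 15: leading byte 0xE3 = 11100011 → 3-byte char #6 = E3 82 B4.
Offset 18: leading byte 0x36 = 00110110 → 1-byte char #7 = 36.
Offset 19: leading byte 0xF3 = 11110011 → 4-byte char #8 = F3 9C 99 B1.
Offset 23: leading byte 0xEB = 11101011 → 3-byte char #9 = EB 9A BE.
Offset 26: leading byte 0xD8 = 11011000 → 2-byte char #10 = D8 B5.
Offset 28: leading byte 0xE0 = 11100000 → 3-byte char #11 = E0 BD AB.
Offset 31: leading byte 0xF0 = 11110000 → 4-byte char #12 = F0 9F 9A B2.
Leading byte 0xF0 = 11110000 matches 11110xxx → 4-byte sequence.
Byte 1: 0xF0 = 11110000, payload 000 (3 bits).
Byte 2: 0x9F = 10011111 (10xxxxxx ✓), payload 011111.
Byte 3: 0x9A = 10011010 (10xxxxxx ✓), payload 011010.
Byte 4: 0xB2 = 10110010 (10xxxxxx ✓), payload 110010.
Concatenate: 000011111011010110010 = 0x1F6B2 (21 bits → U+1F6B2).

U+1F6B2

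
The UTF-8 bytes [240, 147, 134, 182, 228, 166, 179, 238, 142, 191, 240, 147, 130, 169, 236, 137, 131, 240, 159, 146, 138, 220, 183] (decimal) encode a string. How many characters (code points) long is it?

Byte at offset 0: 0xF0 = 11110000 → 4-byte char (#1). Advance 4.
Byte at offset 4: 0xE4 = 11100100 → 3-byte char (#2). Advance 3.
Byte at offset 7: 0xEE = 11101110 → 3-byte char (#3). Advance 3.
Byte at offset 10: 0xF0 = 11110000 → 4-byte char (#4). Advance 4.
Byte at offset 14: 0xEC = 11101100 → 3-byte char (#5). Advance 3.
Byte at offset 17: 0xF0 = 11110000 → 4-byte char (#6). Advance 4.
Byte at offset 21: 0xDC = 11011100 → 2-byte char (#7). Advance 2.
Reached end at offset 23 after 7 code points.

7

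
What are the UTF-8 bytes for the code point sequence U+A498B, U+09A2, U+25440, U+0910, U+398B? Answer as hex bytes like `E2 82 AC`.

F2 A4 A6 8B E0 A6 A2 F0 A5 91 80 E0 A4 90 E3 A6 8B

U+A498B: 4-byte form → F2 A4 A6 8B.
U+09A2: 3-byte form → E0 A6 A2.
U+25440: 4-byte form → F0 A5 91 80.
U+0910: 3-byte form → E0 A4 90.
U+398B: 3-byte form → E3 A6 8B.
Concatenated (17 bytes): F2 A4 A6 8B E0 A6 A2 F0 A5 91 80 E0 A4 90 E3 A6 8B.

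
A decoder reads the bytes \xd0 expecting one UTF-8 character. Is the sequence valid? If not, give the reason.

Leading byte 0xD0 = 11010000 → 2-byte form, but only 1 byte is present.

invalid (sequence truncated)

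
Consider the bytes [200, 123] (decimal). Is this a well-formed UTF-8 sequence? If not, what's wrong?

invalid (non-continuation byte where continuation expected)

Leading byte 0xC8 = 11001000 → 2-byte form.
Byte 2 is 0x7B = 01111011, which is not 10xxxxxx — expected a continuation byte.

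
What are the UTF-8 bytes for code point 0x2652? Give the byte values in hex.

U+2652 = 0x2652 = 9810 decimal. In range U+0800–U+FFFF → 3-byte form: 1110xxxx 10xxxxxx 10xxxxxx.
Binary (16 bits): 0010011001010010.
Split 4+6+6: 0010 | 011001 | 010010.
Byte 1: 11100010 = 0xE2.
Byte 2: 10011001 = 0x99.
Byte 3: 10010010 = 0x92.

E2 99 92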